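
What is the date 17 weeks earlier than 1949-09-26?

May 30, 1949

Going back 17 weeks = 119 days from September 26, 1949.
Going back 26 days from September 26, 1949 reaches the end of the previous month; 119 − 26 = 93 left.
August 1949 has 31 days: 93 − 31 = 62 left.
July 1949 has 31 days: 62 − 31 = 31 left.
June 1949 has 30 days: 31 − 30 = 1 left.
May 1949 has 31 days; 31 − 1 = 30 → May 30, 1949.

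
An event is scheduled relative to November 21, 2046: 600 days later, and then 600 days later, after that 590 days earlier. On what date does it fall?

July 23, 2048

Adding 600 days from November 21, 2046:
November has 30 days, so 30 − 21 = 9 days remain after November 21, 2046; 600 − 9 = 591 left.
December 2046 has 31 days: 591 − 31 = 560 left.
January 2047 has 31 days: 560 − 31 = 529 left.
February 2047 has 28 days (2047 is not a leap year): 529 − 28 = 501 left.
March 2047 has 31 days: 501 − 31 = 470 left.
April 2047 has 30 days: 470 − 30 = 440 left.
May 2047 has 31 days: 440 − 31 = 409 left.
June 2047 has 30 days: 409 − 30 = 379 left.
July 2047 has 31 days: 379 − 31 = 348 left.
August 2047 has 31 days: 348 − 31 = 317 left.
September 2047 has 30 days: 317 − 30 = 287 left.
October 2047 has 31 days: 287 − 31 = 256 left.
November 2047 has 30 days: 256 − 30 = 226 left.
December 2047 has 31 days: 226 − 31 = 195 left.
January 2048 has 31 days: 195 − 31 = 164 left.
February 2048 has 29 days (2048 is a leap year): 164 − 29 = 135 left.
March 2048 has 31 days: 135 − 31 = 104 left.
April 2048 has 30 days: 104 − 30 = 74 left.
May 2048 has 31 days: 74 − 31 = 43 left.
June 2048 has 30 days: 43 − 30 = 13 left.
13 days into July 2048 → July 13, 2048.
Counting forward 600 days from July 13, 2048:
July has 31 days, so 31 − 13 = 18 days remain after July 13, 2048; 600 − 18 = 582 left.
August 2048 has 31 days: 582 − 31 = 551 left.
September 2048 has 30 days: 551 − 30 = 521 left.
October 2048 has 31 days: 521 − 31 = 490 left.
November 2048 has 30 days: 490 − 30 = 460 left.
December 2048 has 31 days: 460 − 31 = 429 left.
January 2049 has 31 days: 429 − 31 = 398 left.
February 2049 has 28 days (2049 is not a leap year): 398 − 28 = 370 left.
March 2049 has 31 days: 370 − 31 = 339 left.
April 2049 has 30 days: 339 − 30 = 309 left.
May 2049 has 31 days: 309 − 31 = 278 left.
June 2049 has 30 days: 278 − 30 = 248 left.
July 2049 has 31 days: 248 − 31 = 217 left.
August 2049 has 31 days: 217 − 31 = 186 left.
September 2049 has 30 days: 186 − 30 = 156 left.
October 2049 has 31 days: 156 − 31 = 125 left.
November 2049 has 30 days: 125 − 30 = 95 left.
December 2049 has 31 days: 95 − 31 = 64 left.
January 2050 has 31 days: 64 − 31 = 33 left.
February 2050 has 28 days (2050 is not a leap year): 33 − 28 = 5 left.
5 days into March 2050 → March 5, 2050.
Subtracting 590 days from March 5, 2050:
Going back 5 days from March 5, 2050 reaches the end of the previous month; 590 − 5 = 585 left.
February 2050 has 28 days (2050 is not a leap year): 585 − 28 = 557 left.
January 2050 has 31 days: 557 − 31 = 526 left.
December 2049 has 31 days: 526 − 31 = 495 left.
November 2049 has 30 days: 495 − 30 = 465 left.
October 2049 has 31 days: 465 − 31 = 434 left.
September 2049 has 30 days: 434 − 30 = 404 left.
August 2049 has 31 days: 404 − 31 = 373 left.
July 2049 has 31 days: 373 − 31 = 342 left.
June 2049 has 30 days: 342 − 30 = 312 left.
May 2049 has 31 days: 312 − 31 = 281 left.
April 2049 has 30 days: 281 − 30 = 251 left.
March 2049 has 31 days: 251 − 31 = 220 left.
February 2049 has 28 days (2049 is not a leap year): 220 − 28 = 192 left.
January 2049 has 31 days: 192 − 31 = 161 left.
December 2048 has 31 days: 161 − 31 = 130 left.
November 2048 has 30 days: 130 − 30 = 100 left.
October 2048 has 31 days: 100 − 31 = 69 left.
September 2048 has 30 days: 69 − 30 = 39 left.
August 2048 has 31 days: 39 − 31 = 8 left.
July 2048 has 31 days; 31 − 8 = 23 → July 23, 2048.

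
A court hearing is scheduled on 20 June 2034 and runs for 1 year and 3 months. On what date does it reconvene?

Adding 1 year and 3 months from June 20, 2034.
+1 year → 2035; month 6 + 3 = 9 → September 2035.
Day 20 is valid in September, giving September 20, 2035.

September 20, 2035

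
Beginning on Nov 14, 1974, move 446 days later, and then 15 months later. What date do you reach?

Counting forward 446 days from November 14, 1974:
November has 30 days, so 30 − 14 = 16 days remain after November 14, 1974; 446 − 16 = 430 left.
December 1974 has 31 days: 430 − 31 = 399 left.
January 1975 has 31 days: 399 − 31 = 368 left.
February 1975 has 28 days (1975 is not a leap year): 368 − 28 = 340 left.
March 1975 has 31 days: 340 − 31 = 309 left.
April 1975 has 30 days: 309 − 30 = 279 left.
May 1975 has 31 days: 279 − 31 = 248 left.
June 1975 has 30 days: 248 − 30 = 218 left.
July 1975 has 31 days: 218 − 31 = 187 left.
August 1975 has 31 days: 187 − 31 = 156 left.
September 1975 has 30 days: 156 − 30 = 126 left.
October 1975 has 31 days: 126 − 31 = 95 left.
November 1975 has 30 days: 95 − 30 = 65 left.
December 1975 has 31 days: 65 − 31 = 34 left.
January 1976 has 31 days: 34 − 31 = 3 left.
3 days into February 1976 → February 3, 1976.
Advancing 15 months from February 3, 1976:
month 2 + 15 = 17, which is month 5 of year 1977 → May 1977.
Day 3 is valid in May, giving May 3, 1977.

May 3, 1977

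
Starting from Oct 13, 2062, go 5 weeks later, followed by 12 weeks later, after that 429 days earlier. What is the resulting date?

December 7, 2061

Counting forward 5 weeks (= 35 days) from October 13, 2062:
October has 31 days, so 31 − 13 = 18 days remain after October 13, 2062; 35 − 18 = 17 left.
17 days into November 2062 → November 17, 2062.
Adding 12 weeks (= 84 days) from November 17, 2062:
November has 30 days, so 30 − 17 = 13 days remain after November 17, 2062; 84 − 13 = 71 left.
December 2062 has 31 days: 71 − 31 = 40 left.
January 2063 has 31 days: 40 − 31 = 9 left.
9 days into February 2063 → February 9, 2063.
Subtracting 429 days from February 9, 2063:
Going back 9 days from February 9, 2063 reaches the end of the previous month; 429 − 9 = 420 left.
January 2063 has 31 days: 420 − 31 = 389 left.
December 2062 has 31 days: 389 − 31 = 358 left.
November 2062 has 30 days: 358 − 30 = 328 left.
October 2062 has 31 days: 328 − 31 = 297 left.
September 2062 has 30 days: 297 − 30 = 267 left.
August 2062 has 31 days: 267 − 31 = 236 left.
July 2062 has 31 days: 236 − 31 = 205 left.
June 2062 has 30 days: 205 − 30 = 175 left.
May 2062 has 31 days: 175 − 31 = 144 left.
April 2062 has 30 days: 144 − 30 = 114 left.
March 2062 has 31 days: 114 − 31 = 83 left.
February 2062 has 28 days (2062 is not a leap year): 83 − 28 = 55 left.
January 2062 has 31 days: 55 − 31 = 24 left.
December 2061 has 31 days; 31 − 24 = 7 → December 7, 2061.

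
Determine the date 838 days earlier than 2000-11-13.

July 29, 1998

Going back 838 days from November 13, 2000.
Going back 13 days from November 13, 2000 reaches the end of the previous month; 838 − 13 = 825 left.
October 2000 has 31 days: 825 − 31 = 794 left.
September 2000 has 30 days: 794 − 30 = 764 left.
August 2000 has 31 days: 764 − 31 = 733 left.
July 2000 has 31 days: 733 − 31 = 702 left.
June 2000 has 30 days: 702 − 30 = 672 left.
May 2000 has 31 days: 672 − 31 = 641 left.
April 2000 has 30 days: 641 − 30 = 611 left.
March 2000 has 31 days: 611 − 31 = 580 left.
February 2000 has 29 days (2000 is a leap year (divisible by 400)): 580 − 29 = 551 left.
January 2000 has 31 days: 551 − 31 = 520 left.
December 1999 has 31 days: 520 − 31 = 489 left.
November 1999 has 30 days: 489 − 30 = 459 left.
October 1999 has 31 days: 459 − 31 = 428 left.
September 1999 has 30 days: 428 − 30 = 398 left.
August 1999 has 31 days: 398 − 31 = 367 left.
July 1999 has 31 days: 367 − 31 = 336 left.
June 1999 has 30 days: 336 − 30 = 306 left.
May 1999 has 31 days: 306 − 31 = 275 left.
April 1999 has 30 days: 275 − 30 = 245 left.
March 1999 has 31 days: 245 − 31 = 214 left.
February 1999 has 28 days (1999 is not a leap year): 214 − 28 = 186 left.
January 1999 has 31 days: 186 − 31 = 155 left.
December 1998 has 31 days: 155 − 31 = 124 left.
November 1998 has 30 days: 124 − 30 = 94 left.
October 1998 has 31 days: 94 − 31 = 63 left.
September 1998 has 30 days: 63 − 30 = 33 left.
August 1998 has 31 days: 33 − 31 = 2 left.
July 1998 has 31 days; 31 − 2 = 29 → July 29, 1998.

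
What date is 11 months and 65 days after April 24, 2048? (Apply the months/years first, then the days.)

May 28, 2049

Adding 11 months and 65 days from April 24, 2048: first the month/year part, then the days.
month 4 + 11 = 15, which is month 3 of year 2049 → March 2049.
Day 24 is valid in March, giving March 24, 2049.
Now add 65 days from March 24, 2049.
March has 31 days, so 31 − 24 = 7 days remain after March 24, 2049; 65 − 7 = 58 left.
April 2049 has 30 days: 58 − 30 = 28 left.
28 days into May 2049 → May 28, 2049.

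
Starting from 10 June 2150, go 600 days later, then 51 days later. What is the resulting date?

Adding 600 days from June 10, 2150:
June has 30 days, so 30 − 10 = 20 days remain after June 10, 2150; 600 − 20 = 580 left.
July 2150 has 31 days: 580 − 31 = 549 left.
August 2150 has 31 days: 549 − 31 = 518 left.
September 2150 has 30 days: 518 − 30 = 488 left.
October 2150 has 31 days: 488 − 31 = 457 left.
November 2150 has 30 days: 457 − 30 = 427 left.
December 2150 has 31 days: 427 − 31 = 396 left.
January 2151 has 31 days: 396 − 31 = 365 left.
February 2151 has 28 days (2151 is not a leap year): 365 − 28 = 337 left.
March 2151 has 31 days: 337 − 31 = 306 left.
April 2151 has 30 days: 306 − 30 = 276 left.
May 2151 has 31 days: 276 − 31 = 245 left.
June 2151 has 30 days: 245 − 30 = 215 left.
July 2151 has 31 days: 215 − 31 = 184 left.
August 2151 has 31 days: 184 − 31 = 153 left.
September 2151 has 30 days: 153 − 30 = 123 left.
October 2151 has 31 days: 123 − 31 = 92 left.
November 2151 has 30 days: 92 − 30 = 62 left.
December 2151 has 31 days: 62 − 31 = 31 left.
31 days into January 2152 → January 31, 2152.
Advancing 51 days from January 31, 2152:
January has 31 days, so 31 − 31 = 0 days remain after January 31, 2152; 51 − 0 = 51 left.
February 2152 has 29 days (2152 is a leap year): 51 − 29 = 22 left.
22 days into March 2152 → March 22, 2152.

March 22, 2152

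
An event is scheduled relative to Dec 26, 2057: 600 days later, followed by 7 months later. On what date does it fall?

Advancing 600 days from December 26, 2057:
December has 31 days, so 31 − 26 = 5 days remain after December 26, 2057; 600 − 5 = 595 left.
January 2058 has 31 days: 595 − 31 = 564 left.
February 2058 has 28 days (2058 is not a leap year): 564 − 28 = 536 left.
March 2058 has 31 days: 536 − 31 = 505 left.
April 2058 has 30 days: 505 − 30 = 475 left.
May 2058 has 31 days: 475 − 31 = 444 left.
June 2058 has 30 days: 444 − 30 = 414 left.
July 2058 has 31 days: 414 − 31 = 383 left.
August 2058 has 31 days: 383 − 31 = 352 left.
September 2058 has 30 days: 352 − 30 = 322 left.
October 2058 has 31 days: 322 − 31 = 291 left.
November 2058 has 30 days: 291 − 30 = 261 left.
December 2058 has 31 days: 261 − 31 = 230 left.
January 2059 has 31 days: 230 − 31 = 199 left.
February 2059 has 28 days (2059 is not a leap year): 199 − 28 = 171 left.
March 2059 has 31 days: 171 − 31 = 140 left.
April 2059 has 30 days: 140 − 30 = 110 left.
May 2059 has 31 days: 110 − 31 = 79 left.
June 2059 has 30 days: 79 − 30 = 49 left.
July 2059 has 31 days: 49 − 31 = 18 left.
18 days into August 2059 → August 18, 2059.
Adding 7 months from August 18, 2059:
month 8 + 7 = 15, which is month 3 of year 2060 → March 2060.
Day 18 is valid in March, giving March 18, 2060.

March 18, 2060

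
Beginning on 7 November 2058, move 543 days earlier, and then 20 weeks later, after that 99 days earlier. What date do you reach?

June 23, 2057

Counting back 543 days from November 7, 2058:
Going back 7 days from November 7, 2058 reaches the end of the previous month; 543 − 7 = 536 left.
October 2058 has 31 days: 536 − 31 = 505 left.
September 2058 has 30 days: 505 − 30 = 475 left.
August 2058 has 31 days: 475 − 31 = 444 left.
July 2058 has 31 days: 444 − 31 = 413 left.
June 2058 has 30 days: 413 − 30 = 383 left.
May 2058 has 31 days: 383 − 31 = 352 left.
April 2058 has 30 days: 352 − 30 = 322 left.
March 2058 has 31 days: 322 − 31 = 291 left.
February 2058 has 28 days (2058 is not a leap year): 291 − 28 = 263 left.
January 2058 has 31 days: 263 − 31 = 232 left.
December 2057 has 31 days: 232 − 31 = 201 left.
November 2057 has 30 days: 201 − 30 = 171 left.
October 2057 has 31 days: 171 − 31 = 140 left.
September 2057 has 30 days: 140 − 30 = 110 left.
August 2057 has 31 days: 110 − 31 = 79 left.
July 2057 has 31 days: 79 − 31 = 48 left.
June 2057 has 30 days: 48 − 30 = 18 left.
May 2057 has 31 days; 31 − 18 = 13 → May 13, 2057.
Counting forward 20 weeks (= 140 days) from May 13, 2057:
May has 31 days, so 31 − 13 = 18 days remain after May 13, 2057; 140 − 18 = 122 left.
June 2057 has 30 days: 122 − 30 = 92 left.
July 2057 has 31 days: 92 − 31 = 61 left.
August 2057 has 31 days: 61 − 31 = 30 left.
30 days into September 2057 → September 30, 2057.
Subtracting 99 days from September 30, 2057:
Going back 30 days from September 30, 2057 reaches the end of the previous month; 99 − 30 = 69 left.
August 2057 has 31 days: 69 − 31 = 38 left.
July 2057 has 31 days: 38 − 31 = 7 left.
June 2057 has 30 days; 30 − 7 = 23 → June 23, 2057.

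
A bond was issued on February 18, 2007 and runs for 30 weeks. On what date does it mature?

September 16, 2007

Adding 30 weeks = 210 days from February 18, 2007.
February has 28 days, so 28 − 18 = 10 days remain after February 18, 2007; 210 − 10 = 200 left.
March 2007 has 31 days: 200 − 31 = 169 left.
April 2007 has 30 days: 169 − 30 = 139 left.
May 2007 has 31 days: 139 − 31 = 108 left.
June 2007 has 30 days: 108 − 30 = 78 left.
July 2007 has 31 days: 78 − 31 = 47 left.
August 2007 has 31 days: 47 − 31 = 16 left.
16 days into September 2007 → September 16, 2007.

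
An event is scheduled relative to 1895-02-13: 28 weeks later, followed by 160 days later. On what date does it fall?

February 4, 1896

Counting forward 28 weeks (= 196 days) from February 13, 1895:
February has 28 days, so 28 − 13 = 15 days remain after February 13, 1895; 196 − 15 = 181 left.
March 1895 has 31 days: 181 − 31 = 150 left.
April 1895 has 30 days: 150 − 30 = 120 left.
May 1895 has 31 days: 120 − 31 = 89 left.
June 1895 has 30 days: 89 − 30 = 59 left.
July 1895 has 31 days: 59 − 31 = 28 left.
28 days into August 1895 → August 28, 1895.
Adding 160 days from August 28, 1895:
August has 31 days, so 31 − 28 = 3 days remain after August 28, 1895; 160 − 3 = 157 left.
September 1895 has 30 days: 157 − 30 = 127 left.
October 1895 has 31 days: 127 − 31 = 96 left.
November 1895 has 30 days: 96 − 30 = 66 left.
December 1895 has 31 days: 66 − 31 = 35 left.
January 1896 has 31 days: 35 − 31 = 4 left.
4 days into February 1896 → February 4, 1896.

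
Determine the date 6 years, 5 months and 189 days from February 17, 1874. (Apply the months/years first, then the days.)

Counting forward 6 years, 5 months and 189 days from February 17, 1874: first the month/year part, then the days.
+6 years → 1880; month 2 + 5 = 7 → July 1880.
Day 17 is valid in July, giving July 17, 1880.
Now add 189 days from July 17, 1880.
July has 31 days, so 31 − 17 = 14 days remain after July 17, 1880; 189 − 14 = 175 left.
August 1880 has 31 days: 175 − 31 = 144 left.
September 1880 has 30 days: 144 − 30 = 114 left.
October 1880 has 31 days: 114 − 31 = 83 left.
November 1880 has 30 days: 83 − 30 = 53 left.
December 1880 has 31 days: 53 − 31 = 22 left.
22 days into January 1881 → January 22, 1881.

January 22, 1881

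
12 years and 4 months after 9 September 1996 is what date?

Adding 12 years and 4 months from September 9, 1996.
+12 years → 2008; month 9 + 4 = 13, which is month 1 of year 2009 → January 2009.
Day 9 is valid in January, giving January 9, 2009.

January 9, 2009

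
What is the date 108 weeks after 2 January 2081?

Advancing 108 weeks = 756 days from January 2, 2081.
January has 31 days, so 31 − 2 = 29 days remain after January 2, 2081; 756 − 29 = 727 left.
February 2081 has 28 days (2081 is not a leap year): 727 − 28 = 699 left.
March 2081 has 31 days: 699 − 31 = 668 left.
April 2081 has 30 days: 668 − 30 = 638 left.
May 2081 has 31 days: 638 − 31 = 607 left.
June 2081 has 30 days: 607 − 30 = 577 left.
July 2081 has 31 days: 577 − 31 = 546 left.
August 2081 has 31 days: 546 − 31 = 515 left.
September 2081 has 30 days: 515 − 30 = 485 left.
October 2081 has 31 days: 485 − 31 = 454 left.
November 2081 has 30 days: 454 − 30 = 424 left.
December 2081 has 31 days: 424 − 31 = 393 left.
January 2082 has 31 days: 393 − 31 = 362 left.
February 2082 has 28 days (2082 is not a leap year): 362 − 28 = 334 left.
March 2082 has 31 days: 334 − 31 = 303 left.
April 2082 has 30 days: 303 − 30 = 273 left.
May 2082 has 31 days: 273 − 31 = 242 left.
June 2082 has 30 days: 242 − 30 = 212 left.
July 2082 has 31 days: 212 − 31 = 181 left.
August 2082 has 31 days: 181 − 31 = 150 left.
September 2082 has 30 days: 150 − 30 = 120 left.
October 2082 has 31 days: 120 − 31 = 89 left.
November 2082 has 30 days: 89 − 30 = 59 left.
December 2082 has 31 days: 59 − 31 = 28 left.
28 days into January 2083 → January 28, 2083.

January 28, 2083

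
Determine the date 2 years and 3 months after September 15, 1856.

December 15, 1858

Advancing 2 years and 3 months from September 15, 1856.
+2 years → 1858; month 9 + 3 = 12 → December 1858.
Day 15 is valid in December, giving December 15, 1858.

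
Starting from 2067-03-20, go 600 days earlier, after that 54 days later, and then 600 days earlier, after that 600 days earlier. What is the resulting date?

Counting back 600 days from March 20, 2067:
Going back 20 days from March 20, 2067 reaches the end of the previous month; 600 − 20 = 580 left.
February 2067 has 28 days (2067 is not a leap year): 580 − 28 = 552 left.
January 2067 has 31 days: 552 − 31 = 521 left.
December 2066 has 31 days: 521 − 31 = 490 left.
November 2066 has 30 days: 490 − 30 = 460 left.
October 2066 has 31 days: 460 − 31 = 429 left.
September 2066 has 30 days: 429 − 30 = 399 left.
August 2066 has 31 days: 399 − 31 = 368 left.
July 2066 has 31 days: 368 − 31 = 337 left.
June 2066 has 30 days: 337 − 30 = 307 left.
May 2066 has 31 days: 307 − 31 = 276 left.
April 2066 has 30 days: 276 − 30 = 246 left.
March 2066 has 31 days: 246 − 31 = 215 left.
February 2066 has 28 days (2066 is not a leap year): 215 − 28 = 187 left.
January 2066 has 31 days: 187 − 31 = 156 left.
December 2065 has 31 days: 156 − 31 = 125 left.
November 2065 has 30 days: 125 − 30 = 95 left.
October 2065 has 31 days: 95 − 31 = 64 left.
September 2065 has 30 days: 64 − 30 = 34 left.
August 2065 has 31 days: 34 − 31 = 3 left.
July 2065 has 31 days; 31 − 3 = 28 → July 28, 2065.
Counting forward 54 days from July 28, 2065:
July has 31 days, so 31 − 28 = 3 days remain after July 28, 2065; 54 − 3 = 51 left.
August 2065 has 31 days: 51 − 31 = 20 left.
20 days into September 2065 → September 20, 2065.
Going back 600 days from September 20, 2065:
Going back 20 days from September 20, 2065 reaches the end of the previous month; 600 − 20 = 580 left.
August 2065 has 31 days: 580 − 31 = 549 left.
July 2065 has 31 days: 549 − 31 = 518 left.
June 2065 has 30 days: 518 − 30 = 488 left.
May 2065 has 31 days: 488 − 31 = 457 left.
April 2065 has 30 days: 457 − 30 = 427 left.
March 2065 has 31 days: 427 − 31 = 396 left.
February 2065 has 28 days (2065 is not a leap year): 396 − 28 = 368 left.
January 2065 has 31 days: 368 − 31 = 337 left.
December 2064 has 31 days: 337 − 31 = 306 left.
November 2064 has 30 days: 306 − 30 = 276 left.
October 2064 has 31 days: 276 − 31 = 245 left.
September 2064 has 30 days: 245 − 30 = 215 left.
August 2064 has 31 days: 215 − 31 = 184 left.
July 2064 has 31 days: 184 − 31 = 153 left.
June 2064 has 30 days: 153 − 30 = 123 left.
May 2064 has 31 days: 123 − 31 = 92 left.
April 2064 has 30 days: 92 − 30 = 62 left.
March 2064 has 31 days: 62 − 31 = 31 left.
February 2064 has 29 days (2064 is a leap year): 31 − 29 = 2 left.
January 2064 has 31 days; 31 − 2 = 29 → January 29, 2064.
Counting back 600 days from January 29, 2064:
Going back 29 days from January 29, 2064 reaches the end of the previous month; 600 − 29 = 571 left.
December 2063 has 31 days: 571 − 31 = 540 left.
November 2063 has 30 days: 540 − 30 = 510 left.
October 2063 has 31 days: 510 − 31 = 479 left.
September 2063 has 30 days: 479 − 30 = 449 left.
August 2063 has 31 days: 449 − 31 = 418 left.
July 2063 has 31 days: 418 − 31 = 387 left.
June 2063 has 30 days: 387 − 30 = 357 left.
May 2063 has 31 days: 357 − 31 = 326 left.
April 2063 has 30 days: 326 − 30 = 296 left.
March 2063 has 31 days: 296 − 31 = 265 left.
February 2063 has 28 days (2063 is not a leap year): 265 − 28 = 237 left.
January 2063 has 31 days: 237 − 31 = 206 left.
December 2062 has 31 days: 206 − 31 = 175 left.
November 2062 has 30 days: 175 − 30 = 145 left.
October 2062 has 31 days: 145 − 31 = 114 left.
September 2062 has 30 days: 114 − 30 = 84 left.
August 2062 has 31 days: 84 − 31 = 53 left.
July 2062 has 31 days: 53 − 31 = 22 left.
June 2062 has 30 days; 30 − 22 = 8 → June 8, 2062.

June 8, 2062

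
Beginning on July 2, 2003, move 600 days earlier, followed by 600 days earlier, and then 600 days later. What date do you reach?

November 9, 2001

Going back 600 days from July 2, 2003:
Going back 2 days from July 2, 2003 reaches the end of the previous month; 600 − 2 = 598 left.
June 2003 has 30 days: 598 − 30 = 568 left.
May 2003 has 31 days: 568 − 31 = 537 left.
April 2003 has 30 days: 537 − 30 = 507 left.
March 2003 has 31 days: 507 − 31 = 476 left.
February 2003 has 28 days (2003 is not a leap year): 476 − 28 = 448 left.
January 2003 has 31 days: 448 − 31 = 417 left.
December 2002 has 31 days: 417 − 31 = 386 left.
November 2002 has 30 days: 386 − 30 = 356 left.
October 2002 has 31 days: 356 − 31 = 325 left.
September 2002 has 30 days: 325 − 30 = 295 left.
August 2002 has 31 days: 295 − 31 = 264 left.
July 2002 has 31 days: 264 − 31 = 233 left.
June 2002 has 30 days: 233 − 30 = 203 left.
May 2002 has 31 days: 203 − 31 = 172 left.
April 2002 has 30 days: 172 − 30 = 142 left.
March 2002 has 31 days: 142 − 31 = 111 left.
February 2002 has 28 days (2002 is not a leap year): 111 − 28 = 83 left.
January 2002 has 31 days: 83 − 31 = 52 left.
December 2001 has 31 days: 52 − 31 = 21 left.
November 2001 has 30 days; 30 − 21 = 9 → November 9, 2001.
Subtracting 600 days from November 9, 2001:
Going back 9 days from November 9, 2001 reaches the end of the previous month; 600 − 9 = 591 left.
October 2001 has 31 days: 591 − 31 = 560 left.
September 2001 has 30 days: 560 − 30 = 530 left.
August 2001 has 31 days: 530 − 31 = 499 left.
July 2001 has 31 days: 499 − 31 = 468 left.
June 2001 has 30 days: 468 − 30 = 438 left.
May 2001 has 31 days: 438 − 31 = 407 left.
April 2001 has 30 days: 407 − 30 = 377 left.
March 2001 has 31 days: 377 − 31 = 346 left.
February 2001 has 28 days (2001 is not a leap year): 346 − 28 = 318 left.
January 2001 has 31 days: 318 − 31 = 287 left.
December 2000 has 31 days: 287 − 31 = 256 left.
November 2000 has 30 days: 256 − 30 = 226 left.
October 2000 has 31 days: 226 − 31 = 195 left.
September 2000 has 30 days: 195 − 30 = 165 left.
August 2000 has 31 days: 165 − 31 = 134 left.
July 2000 has 31 days: 134 − 31 = 103 left.
June 2000 has 30 days: 103 − 30 = 73 left.
May 2000 has 31 days: 73 − 31 = 42 left.
April 2000 has 30 days: 42 − 30 = 12 left.
March 2000 has 31 days; 31 − 12 = 19 → March 19, 2000.
Advancing 600 days from March 19, 2000:
March has 31 days, so 31 − 19 = 12 days remain after March 19, 2000; 600 − 12 = 588 left.
April 2000 has 30 days: 588 − 30 = 558 left.
May 2000 has 31 days: 558 − 31 = 527 left.
June 2000 has 30 days: 527 − 30 = 497 left.
July 2000 has 31 days: 497 − 31 = 466 left.
August 2000 has 31 days: 466 − 31 = 435 left.
September 2000 has 30 days: 435 − 30 = 405 left.
October 2000 has 31 days: 405 − 31 = 374 left.
November 2000 has 30 days: 374 − 30 = 344 left.
December 2000 has 31 days: 344 − 31 = 313 left.
January 2001 has 31 days: 313 − 31 = 282 left.
February 2001 has 28 days (2001 is not a leap year): 282 − 28 = 254 left.
March 2001 has 31 days: 254 − 31 = 223 left.
April 2001 has 30 days: 223 − 30 = 193 left.
May 2001 has 31 days: 193 − 31 = 162 left.
June 2001 has 30 days: 162 − 30 = 132 left.
July 2001 has 31 days: 132 − 31 = 101 left.
August 2001 has 31 days: 101 − 31 = 70 left.
September 2001 has 30 days: 70 − 30 = 40 left.
October 2001 has 31 days: 40 − 31 = 9 left.
9 days into November 2001 → November 9, 2001.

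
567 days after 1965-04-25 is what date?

Advancing 567 days from April 25, 1965.
April has 30 days, so 30 − 25 = 5 days remain after April 25, 1965; 567 − 5 = 562 left.
May 1965 has 31 days: 562 − 31 = 531 left.
June 1965 has 30 days: 531 − 30 = 501 left.
July 1965 has 31 days: 501 − 31 = 470 left.
August 1965 has 31 days: 470 − 31 = 439 left.
September 1965 has 30 days: 439 − 30 = 409 left.
October 1965 has 31 days: 409 − 31 = 378 left.
November 1965 has 30 days: 378 − 30 = 348 left.
December 1965 has 31 days: 348 − 31 = 317 left.
January 1966 has 31 days: 317 − 31 = 286 left.
February 1966 has 28 days (1966 is not a leap year): 286 − 28 = 258 left.
March 1966 has 31 days: 258 − 31 = 227 left.
April 1966 has 30 days: 227 − 30 = 197 left.
May 1966 has 31 days: 197 − 31 = 166 left.
June 1966 has 30 days: 166 − 30 = 136 left.
July 1966 has 31 days: 136 − 31 = 105 left.
August 1966 has 31 days: 105 − 31 = 74 left.
September 1966 has 30 days: 74 − 30 = 44 left.
October 1966 has 31 days: 44 − 31 = 13 left.
13 days into November 1966 → November 13, 1966.

November 13, 1966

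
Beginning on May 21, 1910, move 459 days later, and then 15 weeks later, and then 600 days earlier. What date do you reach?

Advancing 459 days from May 21, 1910:
May has 31 days, so 31 − 21 = 10 days remain after May 21, 1910; 459 − 10 = 449 left.
June 1910 has 30 days: 449 − 30 = 419 left.
July 1910 has 31 days: 419 − 31 = 388 left.
August 1910 has 31 days: 388 − 31 = 357 left.
September 1910 has 30 days: 357 − 30 = 327 left.
October 1910 has 31 days: 327 − 31 = 296 left.
November 1910 has 30 days: 296 − 30 = 266 left.
December 1910 has 31 days: 266 − 31 = 235 left.
January 1911 has 31 days: 235 − 31 = 204 left.
February 1911 has 28 days (1911 is not a leap year): 204 − 28 = 176 left.
March 1911 has 31 days: 176 − 31 = 145 left.
April 1911 has 30 days: 145 − 30 = 115 left.
May 1911 has 31 days: 115 − 31 = 84 left.
June 1911 has 30 days: 84 − 30 = 54 left.
July 1911 has 31 days: 54 − 31 = 23 left.
23 days into August 1911 → August 23, 1911.
Adding 15 weeks (= 105 days) from August 23, 1911:
August has 31 days, so 31 − 23 = 8 days remain after August 23, 1911; 105 − 8 = 97 left.
September 1911 has 30 days: 97 − 30 = 67 left.
October 1911 has 31 days: 67 − 31 = 36 left.
November 1911 has 30 days: 36 − 30 = 6 left.
6 days into December 1911 → December 6, 1911.
Subtracting 600 days from December 6, 1911:
Going back 6 days from December 6, 1911 reaches the end of the previous month; 600 − 6 = 594 left.
November 1911 has 30 days: 594 − 30 = 564 left.
October 1911 has 31 days: 564 − 31 = 533 left.
September 1911 has 30 days: 533 − 30 = 503 left.
August 1911 has 31 days: 503 − 31 = 472 left.
July 1911 has 31 days: 472 − 31 = 441 left.
June 1911 has 30 days: 441 − 30 = 411 left.
May 1911 has 31 days: 411 − 31 = 380 left.
April 1911 has 30 days: 380 − 30 = 350 left.
March 1911 has 31 days: 350 − 31 = 319 left.
February 1911 has 28 days (1911 is not a leap year): 319 − 28 = 291 left.
January 1911 has 31 days: 291 − 31 = 260 left.
December 1910 has 31 days: 260 − 31 = 229 left.
November 1910 has 30 days: 229 − 30 = 199 left.
October 1910 has 31 days: 199 − 31 = 168 left.
September 1910 has 30 days: 168 − 30 = 138 left.
August 1910 has 31 days: 138 − 31 = 107 left.
July 1910 has 31 days: 107 − 31 = 76 left.
June 1910 has 30 days: 76 − 30 = 46 left.
May 1910 has 31 days: 46 − 31 = 15 left.
April 1910 has 30 days; 30 − 15 = 15 → April 15, 1910.

April 15, 1910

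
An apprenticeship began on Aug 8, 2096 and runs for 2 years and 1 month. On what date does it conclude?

Adding 2 years and 1 month from August 8, 2096.
+2 years → 2098; month 8 + 1 = 9 → September 2098.
Day 8 is valid in September, giving September 8, 2098.

September 8, 2098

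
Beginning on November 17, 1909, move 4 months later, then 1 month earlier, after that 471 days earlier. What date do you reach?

Counting forward 4 months from November 17, 1909:
month 11 + 4 = 15, which is month 3 of year 1910 → March 1910.
Day 17 is valid in March, giving March 17, 1910.
Counting back 1 month from March 17, 1910:
month 3 − 1 = 2 → February 1910.
Day 17 is valid in February, giving February 17, 1910.
Counting back 471 days from February 17, 1910:
Going back 17 days from February 17, 1910 reaches the end of the previous month; 471 − 17 = 454 left.
January 1910 has 31 days: 454 − 31 = 423 left.
December 1909 has 31 days: 423 − 31 = 392 left.
November 1909 has 30 days: 392 − 30 = 362 left.
October 1909 has 31 days: 362 − 31 = 331 left.
September 1909 has 30 days: 331 − 30 = 301 left.
August 1909 has 31 days: 301 − 31 = 270 left.
July 1909 has 31 days: 270 − 31 = 239 left.
June 1909 has 30 days: 239 − 30 = 209 left.
May 1909 has 31 days: 209 − 31 = 178 left.
April 1909 has 30 days: 178 − 30 = 148 left.
March 1909 has 31 days: 148 − 31 = 117 left.
February 1909 has 28 days (1909 is not a leap year): 117 − 28 = 89 left.
January 1909 has 31 days: 89 − 31 = 58 left.
December 1908 has 31 days: 58 − 31 = 27 left.
November 1908 has 30 days; 30 − 27 = 3 → November 3, 1908.

November 3, 1908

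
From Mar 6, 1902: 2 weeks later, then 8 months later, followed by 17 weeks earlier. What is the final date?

July 24, 1902

Counting forward 2 weeks (= 14 days) from March 6, 1902:
March has 31 days; 6 + 14 = 20, still in March.
Counting forward 8 months from March 20, 1902:
month 3 + 8 = 11 → November 1902.
Day 20 is valid in November, giving November 20, 1902.
Counting back 17 weeks (= 119 days) from November 20, 1902:
Going back 20 days from November 20, 1902 reaches the end of the previous month; 119 − 20 = 99 left.
October 1902 has 31 days: 99 − 31 = 68 left.
September 1902 has 30 days: 68 − 30 = 38 left.
August 1902 has 31 days: 38 − 31 = 7 left.
July 1902 has 31 days; 31 − 7 = 24 → July 24, 1902.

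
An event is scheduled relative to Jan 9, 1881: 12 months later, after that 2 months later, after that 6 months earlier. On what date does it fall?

Advancing 12 months from January 9, 1881:
month 1 + 12 = 13, which is month 1 of year 1882 → January 1882.
Day 9 is valid in January, giving January 9, 1882.
Adding 2 months from January 9, 1882:
month 1 + 2 = 3 → March 1882.
Day 9 is valid in March, giving March 9, 1882.
Counting back 6 months from March 9, 1882:
month 3 − 6 = -3, which is month 9 of year 1881 → September 1881.
Day 9 is valid in September, giving September 9, 1881.

September 9, 1881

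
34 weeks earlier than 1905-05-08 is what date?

September 12, 1904

Going back 34 weeks = 238 days from May 8, 1905.
Going back 8 days from May 8, 1905 reaches the end of the previous month; 238 − 8 = 230 left.
April 1905 has 30 days: 230 − 30 = 200 left.
March 1905 has 31 days: 200 − 31 = 169 left.
February 1905 has 28 days (1905 is not a leap year): 169 − 28 = 141 left.
January 1905 has 31 days: 141 − 31 = 110 left.
December 1904 has 31 days: 110 − 31 = 79 left.
November 1904 has 30 days: 79 − 30 = 49 left.
October 1904 has 31 days: 49 − 31 = 18 left.
September 1904 has 30 days; 30 − 18 = 12 → September 12, 1904.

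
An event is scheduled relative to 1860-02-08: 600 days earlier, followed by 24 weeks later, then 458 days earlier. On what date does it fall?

September 1, 1857

Subtracting 600 days from February 8, 1860:
Going back 8 days from February 8, 1860 reaches the end of the previous month; 600 − 8 = 592 left.
January 1860 has 31 days: 592 − 31 = 561 left.
December 1859 has 31 days: 561 − 31 = 530 left.
November 1859 has 30 days: 530 − 30 = 500 left.
October 1859 has 31 days: 500 − 31 = 469 left.
September 1859 has 30 days: 469 − 30 = 439 left.
August 1859 has 31 days: 439 − 31 = 408 left.
July 1859 has 31 days: 408 − 31 = 377 left.
June 1859 has 30 days: 377 − 30 = 347 left.
May 1859 has 31 days: 347 − 31 = 316 left.
April 1859 has 30 days: 316 − 30 = 286 left.
March 1859 has 31 days: 286 − 31 = 255 left.
February 1859 has 28 days (1859 is not a leap year): 255 − 28 = 227 left.
January 1859 has 31 days: 227 − 31 = 196 left.
December 1858 has 31 days: 196 − 31 = 165 left.
November 1858 has 30 days: 165 − 30 = 135 left.
October 1858 has 31 days: 135 − 31 = 104 left.
September 1858 has 30 days: 104 − 30 = 74 left.
August 1858 has 31 days: 74 − 31 = 43 left.
July 1858 has 31 days: 43 − 31 = 12 left.
June 1858 has 30 days; 30 − 12 = 18 → June 18, 1858.
Counting forward 24 weeks (= 168 days) from June 18, 1858:
June has 30 days, so 30 − 18 = 12 days remain after June 18, 1858; 168 − 12 = 156 left.
July 1858 has 31 days: 156 − 31 = 125 left.
August 1858 has 31 days: 125 − 31 = 94 left.
September 1858 has 30 days: 94 − 30 = 64 left.
October 1858 has 31 days: 64 − 31 = 33 left.
November 1858 has 30 days: 33 − 30 = 3 left.
3 days into December 1858 → December 3, 1858.
Counting back 458 days from December 3, 1858:
Going back 3 days from December 3, 1858 reaches the end of the previous month; 458 − 3 = 455 left.
November 1858 has 30 days: 455 − 30 = 425 left.
October 1858 has 31 days: 425 − 31 = 394 left.
September 1858 has 30 days: 394 − 30 = 364 left.
August 1858 has 31 days: 364 − 31 = 333 left.
July 1858 has 31 days: 333 − 31 = 302 left.
June 1858 has 30 days: 302 − 30 = 272 left.
May 1858 has 31 days: 272 − 31 = 241 left.
April 1858 has 30 days: 241 − 30 = 211 left.
March 1858 has 31 days: 211 − 31 = 180 left.
February 1858 has 28 days (1858 is not a leap year): 180 − 28 = 152 left.
January 1858 has 31 days: 152 − 31 = 121 left.
December 1857 has 31 days: 121 − 31 = 90 left.
November 1857 has 30 days: 90 − 30 = 60 left.
October 1857 has 31 days: 60 − 31 = 29 left.
September 1857 has 30 days; 30 − 29 = 1 → September 1, 1857.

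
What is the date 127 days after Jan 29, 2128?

Adding 127 days from January 29, 2128.
January has 31 days, so 31 − 29 = 2 days remain after January 29, 2128; 127 − 2 = 125 left.
February 2128 has 29 days (2128 is a leap year): 125 − 29 = 96 left.
March 2128 has 31 days: 96 − 31 = 65 left.
April 2128 has 30 days: 65 − 30 = 35 left.
May 2128 has 31 days: 35 − 31 = 4 left.
4 days into June 2128 → June 4, 2128.

June 4, 2128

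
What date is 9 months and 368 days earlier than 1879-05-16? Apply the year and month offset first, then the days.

Going back 9 months and 368 days from May 16, 1879: first the month/year part, then the days.
month 5 − 9 = -4, which is month 8 of year 1878 → August 1878.
Day 16 is valid in August, giving August 16, 1878.
Now subtract 368 days from August 16, 1878.
Going back 16 days from August 16, 1878 reaches the end of the previous month; 368 − 16 = 352 left.
July 1878 has 31 days: 352 − 31 = 321 left.
June 1878 has 30 days: 321 − 30 = 291 left.
May 1878 has 31 days: 291 − 31 = 260 left.
April 1878 has 30 days: 260 − 30 = 230 left.
March 1878 has 31 days: 230 − 31 = 199 left.
February 1878 has 28 days (1878 is not a leap year): 199 − 28 = 171 left.
January 1878 has 31 days: 171 − 31 = 140 left.
December 1877 has 31 days: 140 − 31 = 109 left.
November 1877 has 30 days: 109 − 30 = 79 left.
October 1877 has 31 days: 79 − 31 = 48 left.
September 1877 has 30 days: 48 − 30 = 18 left.
August 1877 has 31 days; 31 − 18 = 13 → August 13, 1877.

August 13, 1877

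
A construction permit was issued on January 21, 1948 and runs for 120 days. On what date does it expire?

May 20, 1948

Adding 120 days from January 21, 1948.
January has 31 days, so 31 − 21 = 10 days remain after January 21, 1948; 120 − 10 = 110 left.
February 1948 has 29 days (1948 is a leap year): 110 − 29 = 81 left.
March 1948 has 31 days: 81 − 31 = 50 left.
April 1948 has 30 days: 50 − 30 = 20 left.
20 days into May 1948 → May 20, 1948.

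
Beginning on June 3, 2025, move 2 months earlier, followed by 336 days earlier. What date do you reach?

May 2, 2024

Going back 2 months from June 3, 2025:
month 6 − 2 = 4 → April 2025.
Day 3 is valid in April, giving April 3, 2025.
Subtracting 336 days from April 3, 2025:
Going back 3 days from April 3, 2025 reaches the end of the previous month; 336 − 3 = 333 left.
March 2025 has 31 days: 333 − 31 = 302 left.
February 2025 has 28 days (2025 is not a leap year): 302 − 28 = 274 left.
January 2025 has 31 days: 274 − 31 = 243 left.
December 2024 has 31 days: 243 − 31 = 212 left.
November 2024 has 30 days: 212 − 30 = 182 left.
October 2024 has 31 days: 182 − 31 = 151 left.
September 2024 has 30 days: 151 − 30 = 121 left.
August 2024 has 31 days: 121 − 31 = 90 left.
July 2024 has 31 days: 90 − 31 = 59 left.
June 2024 has 30 days: 59 − 30 = 29 left.
May 2024 has 31 days; 31 − 29 = 2 → May 2, 2024.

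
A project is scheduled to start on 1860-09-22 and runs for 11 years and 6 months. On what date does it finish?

March 22, 1872

Adding 11 years and 6 months from September 22, 1860.
+11 years → 1871; month 9 + 6 = 15, which is month 3 of year 1872 → March 1872.
Day 22 is valid in March, giving March 22, 1872.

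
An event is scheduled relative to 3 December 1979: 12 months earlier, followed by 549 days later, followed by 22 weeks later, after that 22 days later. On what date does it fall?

November 27, 1980

Going back 12 months from December 3, 1979:
month 12 − 12 = 0, which is month 12 of year 1978 → December 1978.
Day 3 is valid in December, giving December 3, 1978.
Adding 549 days from December 3, 1978:
December has 31 days, so 31 − 3 = 28 days remain after December 3, 1978; 549 − 28 = 521 left.
January 1979 has 31 days: 521 − 31 = 490 left.
February 1979 has 28 days (1979 is not a leap year): 490 − 28 = 462 left.
March 1979 has 31 days: 462 − 31 = 431 left.
April 1979 has 30 days: 431 − 30 = 401 left.
May 1979 has 31 days: 401 − 31 = 370 left.
June 1979 has 30 days: 370 − 30 = 340 left.
July 1979 has 31 days: 340 − 31 = 309 left.
August 1979 has 31 days: 309 − 31 = 278 left.
September 1979 has 30 days: 278 − 30 = 248 left.
October 1979 has 31 days: 248 − 31 = 217 left.
November 1979 has 30 days: 217 − 30 = 187 left.
December 1979 has 31 days: 187 − 31 = 156 left.
January 1980 has 31 days: 156 − 31 = 125 left.
February 1980 has 29 days (1980 is a leap year): 125 − 29 = 96 left.
March 1980 has 31 days: 96 − 31 = 65 left.
April 1980 has 30 days: 65 − 30 = 35 left.
May 1980 has 31 days: 35 − 31 = 4 left.
4 days into June 1980 → June 4, 1980.
Advancing 22 weeks (= 154 days) from June 4, 1980:
June has 30 days, so 30 − 4 = 26 days remain after June 4, 1980; 154 − 26 = 128 left.
July 1980 has 31 days: 128 − 31 = 97 left.
August 1980 has 31 days: 97 − 31 = 66 left.
September 1980 has 30 days: 66 − 30 = 36 left.
October 1980 has 31 days: 36 − 31 = 5 left.
5 days into November 1980 → November 5, 1980.
Counting forward 22 days from November 5, 1980:
November has 30 days; 5 + 22 = 27, still in November.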